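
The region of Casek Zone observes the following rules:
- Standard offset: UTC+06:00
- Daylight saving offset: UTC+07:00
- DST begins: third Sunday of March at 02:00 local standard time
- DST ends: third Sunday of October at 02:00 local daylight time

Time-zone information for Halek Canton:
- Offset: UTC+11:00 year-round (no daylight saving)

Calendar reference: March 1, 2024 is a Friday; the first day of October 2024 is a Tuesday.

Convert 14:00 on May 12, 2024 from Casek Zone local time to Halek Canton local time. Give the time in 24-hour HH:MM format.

18:00

1 March 2024 is a Friday, so the first Sunday is March 3 and the third is March 17.
1 October 2024 is a Tuesday, so the first Sunday is October 6 and the third is October 20.
May 12, 2024 falls between 17 March and 20 October, so daylight saving is in effect and Casek Zone is at UTC+07:00.
14:00 Casek Zone − 7h = 07:00 UTC.
Halek Canton has no daylight saving, so its offset is UTC+11:00 year-round.
07:00 UTC + 11h = 18:00 Halek Canton.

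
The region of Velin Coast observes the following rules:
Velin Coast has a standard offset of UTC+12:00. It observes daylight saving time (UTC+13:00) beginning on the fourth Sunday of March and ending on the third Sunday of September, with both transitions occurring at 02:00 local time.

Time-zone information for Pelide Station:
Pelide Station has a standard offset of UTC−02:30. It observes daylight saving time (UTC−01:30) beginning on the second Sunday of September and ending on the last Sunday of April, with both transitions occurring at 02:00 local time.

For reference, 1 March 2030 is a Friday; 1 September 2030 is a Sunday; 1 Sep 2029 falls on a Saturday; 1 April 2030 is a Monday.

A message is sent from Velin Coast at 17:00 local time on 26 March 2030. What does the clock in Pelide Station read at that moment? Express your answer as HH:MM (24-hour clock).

02:30

1 March 2030 is a Friday, so the first Sunday is March 3 and the fourth is March 24.
1 September 2030 is a Sunday, so the first Sunday is September 1 and the third is September 15.
26 March 2030 falls between 24 March and 15 September, so daylight saving is in effect and Velin Coast is at UTC+13:00.
17:00 Velin Coast − 13h = 04:00 UTC.
1 September 2029 is a Saturday, so the first Sunday is September 2 and the second is September 9.
1 April 2030 is a Monday, so Sundays fall on 7, 14, 21, 28; the last is April 28.
At the standard offset (UTC−02:30), 04:00 UTC − 2h30m = 01:30 Pelide Station standard time.
Daylight saving runs 9 September 2029 – 28 April 2030; the standard-time date in Pelide Station, 26 March 2030, is inside that window, so Pelide Station is at UTC−01:30.
04:00 UTC − 1h30m = 02:30 Pelide Station.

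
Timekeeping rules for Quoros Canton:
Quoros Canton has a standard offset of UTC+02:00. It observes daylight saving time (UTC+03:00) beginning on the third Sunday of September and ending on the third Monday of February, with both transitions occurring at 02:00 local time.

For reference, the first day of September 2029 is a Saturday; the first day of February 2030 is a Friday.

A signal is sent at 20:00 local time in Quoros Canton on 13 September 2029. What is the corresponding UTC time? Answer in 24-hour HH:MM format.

1 September 2029 is a Saturday, so the first Sunday is September 2 and the third is September 16.
1 February 2030 is a Friday, so the first Monday is February 4 and the third is February 18.
13 September 2029 is outside the daylight-saving period (16 September 2029 – 18 February 2030), so Quoros Canton is on standard time, UTC+02:00.
20:00 local − 2h = 18:00 UTC.

18:00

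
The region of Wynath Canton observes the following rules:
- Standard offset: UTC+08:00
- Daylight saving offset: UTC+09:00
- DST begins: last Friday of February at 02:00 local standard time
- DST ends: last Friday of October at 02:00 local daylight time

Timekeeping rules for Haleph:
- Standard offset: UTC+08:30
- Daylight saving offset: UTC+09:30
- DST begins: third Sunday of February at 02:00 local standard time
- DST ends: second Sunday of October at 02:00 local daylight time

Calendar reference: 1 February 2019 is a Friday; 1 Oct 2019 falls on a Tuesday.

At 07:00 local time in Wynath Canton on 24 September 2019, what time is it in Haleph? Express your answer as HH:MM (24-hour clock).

07:30

1 February 2019 is a Friday, so Fridays fall on 1, 8, 15, 22; the last is February 22.
1 October 2019 is a Tuesday, so Fridays fall on 4, 11, 18, 25; the last is October 25.
24 September 2019 falls between 22 February and 25 October, so daylight saving is in effect and Wynath Canton is at UTC+09:00.
07:00 Wynath Canton − 9h = 22:00 UTC (rolling into the previous day, 23 September 2019).
1 February 2019 is a Friday, so the first Sunday is February 3 and the third is February 17.
1 October 2019 is a Tuesday, so the first Sunday is October 6 and the second is October 13.
At the standard offset (UTC+08:30), 22:00 UTC + 8h30m = 06:30 Haleph standard time (rolling into the next day, 24 September 2019).
The standard-time date in Haleph, 24 September 2019, falls between 17 February and 13 October, so daylight saving is in effect and Haleph is at UTC+09:30.
22:00 UTC + 9h30m = 07:30 Haleph (rolling into the next day, 24 September 2019).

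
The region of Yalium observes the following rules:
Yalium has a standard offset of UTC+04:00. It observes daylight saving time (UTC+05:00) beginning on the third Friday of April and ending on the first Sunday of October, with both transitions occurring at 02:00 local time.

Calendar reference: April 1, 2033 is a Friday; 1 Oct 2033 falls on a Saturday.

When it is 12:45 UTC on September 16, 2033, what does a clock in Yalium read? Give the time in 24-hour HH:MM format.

17:45

1 April 2033 is a Friday, so the first Friday is April 1 and the third is April 15.
1 October 2033 is a Saturday, so the first Sunday is October 2.
At the standard offset (UTC+04:00), 12:45 UTC + 4h = 16:45 Yalium standard time.
Daylight saving runs 15 April – 2 October; the standard-time date in Yalium, September 16, 2033, is inside that window, so Yalium is at UTC+05:00.
12:45 UTC + 5h = 17:45 local.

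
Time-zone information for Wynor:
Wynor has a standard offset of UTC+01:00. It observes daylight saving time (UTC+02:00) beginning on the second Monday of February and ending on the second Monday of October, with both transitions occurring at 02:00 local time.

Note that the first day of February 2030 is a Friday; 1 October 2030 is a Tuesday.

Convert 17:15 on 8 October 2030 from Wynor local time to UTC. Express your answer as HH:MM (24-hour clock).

1 February 2030 is a Friday, so the first Monday is February 4 and the second is February 11.
1 October 2030 is a Tuesday, so the first Monday is October 7 and the second is October 14.
Daylight saving runs 11 February – 14 October; 8 October 2030 is inside that window, so Wynor is at UTC+02:00.
17:15 local − 2h = 15:15 UTC.

15:15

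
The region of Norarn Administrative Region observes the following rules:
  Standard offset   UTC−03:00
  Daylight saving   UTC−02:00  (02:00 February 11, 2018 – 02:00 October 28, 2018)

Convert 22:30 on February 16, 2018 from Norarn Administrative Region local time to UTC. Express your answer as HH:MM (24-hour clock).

00:30

February 16, 2018 falls between 11 February and 28 October, so daylight saving is in effect and Norarn Administrative Region is at UTC−02:00.
22:30 local + 2h = 00:30 UTC (rolling into the next day, 17 February 2018).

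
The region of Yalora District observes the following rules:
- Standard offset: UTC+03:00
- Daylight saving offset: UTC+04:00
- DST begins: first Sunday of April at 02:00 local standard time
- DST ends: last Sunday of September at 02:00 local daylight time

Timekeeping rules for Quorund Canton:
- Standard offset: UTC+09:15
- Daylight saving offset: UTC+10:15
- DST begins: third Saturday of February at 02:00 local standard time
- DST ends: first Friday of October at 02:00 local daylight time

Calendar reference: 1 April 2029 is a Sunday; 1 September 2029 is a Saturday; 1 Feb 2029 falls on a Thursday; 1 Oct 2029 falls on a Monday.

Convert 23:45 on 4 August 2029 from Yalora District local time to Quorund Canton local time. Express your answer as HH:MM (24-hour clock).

06:00

1 April 2029 is a Sunday, so the first Sunday is April 1.
1 September 2029 is a Saturday, so Sundays fall on 2, 9, 16, 23, 30; the last is September 30.
4 August 2029 falls between 1 April and 30 September, so daylight saving is in effect and Yalora District is at UTC+04:00.
23:45 Yalora District − 4h = 19:45 UTC.
1 February 2029 is a Thursday, so the first Saturday is February 3 and the third is February 17.
1 October 2029 is a Monday, so the first Friday is October 5.
At the standard offset (UTC+09:15), 19:45 UTC + 9h15m = 05:00 Quorund Canton standard time (rolling into the next day, 5 August 2029).
The standard-time date in Quorund Canton, 5 August 2029, lies within the daylight-saving period (17 February – 5 October), so Quorund Canton is on daylight time, UTC+10:15.
19:45 UTC + 10h15m = 06:00 Quorund Canton (rolling into the next day, 5 August 2029).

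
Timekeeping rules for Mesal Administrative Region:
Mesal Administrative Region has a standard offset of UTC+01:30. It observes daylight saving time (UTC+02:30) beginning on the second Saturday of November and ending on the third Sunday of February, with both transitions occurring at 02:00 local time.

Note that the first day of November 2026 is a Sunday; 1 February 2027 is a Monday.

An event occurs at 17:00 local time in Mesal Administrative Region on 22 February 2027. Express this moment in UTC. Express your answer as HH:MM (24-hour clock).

1 November 2026 is a Sunday, so the first Saturday is November 7 and the second is November 14.
1 February 2027 is a Monday, so the first Sunday is February 7 and the third is February 21.
22 February 2027 does not fall between 14 November 2026 and 21 February 2027, so daylight saving is not in effect and Mesal Administrative Region is at UTC+01:30.
17:00 local − 1h30m = 15:30 UTC.

15:30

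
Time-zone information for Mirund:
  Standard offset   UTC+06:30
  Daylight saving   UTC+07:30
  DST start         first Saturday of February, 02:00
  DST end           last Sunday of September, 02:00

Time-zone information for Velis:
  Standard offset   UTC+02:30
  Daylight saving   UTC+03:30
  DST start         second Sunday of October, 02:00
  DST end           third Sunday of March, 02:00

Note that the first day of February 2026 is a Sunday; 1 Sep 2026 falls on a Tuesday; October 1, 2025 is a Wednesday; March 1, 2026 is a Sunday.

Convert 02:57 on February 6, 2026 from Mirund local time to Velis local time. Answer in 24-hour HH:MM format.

23:57

1 February 2026 is a Sunday, so the first Saturday is February 7.
1 September 2026 is a Tuesday, so Sundays fall on 6, 13, 20, 27; the last is September 27.
Daylight saving runs 7 February – 27 September; February 6, 2026 is outside that window, so Mirund is on standard time at UTC+06:30.
02:57 Mirund − 6h30m = 20:27 UTC (rolling into the previous day, 5 February 2026).
1 October 2025 is a Wednesday, so the first Sunday is October 5 and the second is October 12.
1 March 2026 is a Sunday, so the first Sunday is March 1 and the third is March 15.
At the standard offset (UTC+02:30), 20:27 UTC + 2h30m = 22:57 Velis standard time.
Daylight saving runs 12 October 2025 – 15 March 2026; the standard-time date in Velis, February 5, 2026, is inside that window, so Velis is at UTC+03:30.
20:27 UTC + 3h30m = 23:57 Velis.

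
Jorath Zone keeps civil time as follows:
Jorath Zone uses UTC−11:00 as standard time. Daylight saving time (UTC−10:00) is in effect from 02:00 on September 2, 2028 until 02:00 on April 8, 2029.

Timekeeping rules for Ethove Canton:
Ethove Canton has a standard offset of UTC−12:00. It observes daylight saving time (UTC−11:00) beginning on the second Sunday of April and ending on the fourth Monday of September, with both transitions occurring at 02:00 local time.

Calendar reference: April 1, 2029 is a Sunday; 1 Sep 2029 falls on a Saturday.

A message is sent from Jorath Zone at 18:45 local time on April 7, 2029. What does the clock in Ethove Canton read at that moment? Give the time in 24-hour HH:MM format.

April 7, 2029 falls between 2 September 2028 and 8 April 2029, so daylight saving is in effect and Jorath Zone is at UTC−10:00.
18:45 Jorath Zone + 10h = 04:45 UTC (rolling into the next day, 8 April 2029).
1 April 2029 is a Sunday, so the first Sunday is April 1 and the second is April 8.
1 September 2029 is a Saturday, so the first Monday is September 3 and the fourth is September 24.
At the standard offset (UTC−12:00), 04:45 UTC − 12h = 16:45 Ethove Canton standard time (rolling into the previous day, 7 April 2029).
The standard-time date in Ethove Canton, April 7, 2029, is outside the daylight-saving period (8 April – 24 September), so Ethove Canton is on standard time, UTC−12:00.
04:45 UTC − 12h = 16:45 Ethove Canton (rolling into the previous day, 7 April 2029).

16:45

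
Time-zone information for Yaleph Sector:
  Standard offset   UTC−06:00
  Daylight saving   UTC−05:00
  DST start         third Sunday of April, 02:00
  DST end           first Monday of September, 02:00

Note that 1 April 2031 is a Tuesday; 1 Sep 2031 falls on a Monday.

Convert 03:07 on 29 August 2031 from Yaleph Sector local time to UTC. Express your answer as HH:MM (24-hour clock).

1 April 2031 is a Tuesday, so the first Sunday is April 6 and the third is April 20.
1 September 2031 is a Monday, so the first Monday is September 1.
Daylight saving runs 20 April – 1 September; 29 August 2031 is inside that window, so Yaleph Sector is at UTC−05:00.
03:07 local + 5h = 08:07 UTC.

08:07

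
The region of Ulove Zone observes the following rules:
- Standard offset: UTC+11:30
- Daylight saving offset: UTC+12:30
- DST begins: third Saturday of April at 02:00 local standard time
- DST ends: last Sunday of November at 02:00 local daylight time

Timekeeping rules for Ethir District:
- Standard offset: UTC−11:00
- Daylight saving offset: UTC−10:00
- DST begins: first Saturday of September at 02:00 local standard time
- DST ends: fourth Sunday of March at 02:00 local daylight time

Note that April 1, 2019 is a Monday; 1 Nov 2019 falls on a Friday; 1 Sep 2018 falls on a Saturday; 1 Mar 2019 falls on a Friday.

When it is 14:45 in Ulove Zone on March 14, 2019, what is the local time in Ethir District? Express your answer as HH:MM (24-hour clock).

1 April 2019 is a Monday, so the first Saturday is April 6 and the third is April 20.
1 November 2019 is a Friday, so Sundays fall on 3, 10, 17, 24; the last is November 24.
Daylight saving runs 20 April – 24 November; March 14, 2019 is outside that window, so Ulove Zone is on standard time at UTC+11:30.
14:45 Ulove Zone − 11h30m = 03:15 UTC.
1 September 2018 is a Saturday, so the first Saturday is September 1.
1 March 2019 is a Friday, so the first Sunday is March 3 and the fourth is March 24.
At the standard offset (UTC−11:00), 03:15 UTC − 11h = 16:15 Ethir District standard time (rolling into the previous day, 13 March 2019).
Daylight saving runs 1 September 2018 – 24 March 2019; the standard-time date in Ethir District, March 13, 2019, is inside that window, so Ethir District is at UTC−10:00.
03:15 UTC − 10h = 17:15 Ethir District (rolling into the previous day, 13 March 2019).

17:15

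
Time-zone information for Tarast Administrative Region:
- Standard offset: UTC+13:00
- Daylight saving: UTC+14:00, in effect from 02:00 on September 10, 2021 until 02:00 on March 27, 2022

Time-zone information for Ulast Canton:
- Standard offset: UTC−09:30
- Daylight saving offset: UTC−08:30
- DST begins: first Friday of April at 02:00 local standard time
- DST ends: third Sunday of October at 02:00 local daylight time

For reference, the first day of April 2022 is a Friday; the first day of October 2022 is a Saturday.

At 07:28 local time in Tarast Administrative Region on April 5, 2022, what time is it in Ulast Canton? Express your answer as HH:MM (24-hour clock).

Daylight saving runs 10 September 2021 – 27 March 2022; April 5, 2022 is outside that window, so Tarast Administrative Region is on standard time at UTC+13:00.
07:28 Tarast Administrative Region − 13h = 18:28 UTC (rolling into the previous day, 4 April 2022).
1 April 2022 is a Friday, so the first Friday is April 1.
1 October 2022 is a Saturday, so the first Sunday is October 2 and the third is October 16.
At the standard offset (UTC−09:30), 18:28 UTC − 9h30m = 08:58 Ulast Canton standard time.
The standard-time date in Ulast Canton, April 4, 2022, falls between 1 April and 16 October, so daylight saving is in effect and Ulast Canton is at UTC−08:30.
18:28 UTC − 8h30m = 09:58 Ulast Canton.

09:58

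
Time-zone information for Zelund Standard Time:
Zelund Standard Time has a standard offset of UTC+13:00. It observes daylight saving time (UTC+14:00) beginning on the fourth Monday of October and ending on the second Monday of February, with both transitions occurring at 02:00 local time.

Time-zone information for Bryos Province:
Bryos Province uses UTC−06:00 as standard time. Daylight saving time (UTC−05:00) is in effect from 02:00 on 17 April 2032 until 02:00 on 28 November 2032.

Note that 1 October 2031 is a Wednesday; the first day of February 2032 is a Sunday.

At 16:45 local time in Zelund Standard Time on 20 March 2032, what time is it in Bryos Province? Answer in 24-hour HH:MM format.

21:45

1 October 2031 is a Wednesday, so the first Monday is October 6 and the fourth is October 27.
1 February 2032 is a Sunday, so the first Monday is February 2 and the second is February 9.
20 March 2032 does not fall between 27 October 2031 and 9 February 2032, so daylight saving is not in effect and Zelund Standard Time is at UTC+13:00.
16:45 Zelund Standard Time − 13h = 03:45 UTC.
At the standard offset (UTC−06:00), 03:45 UTC − 6h = 21:45 Bryos Province standard time (rolling into the previous day, 19 March 2032).
Daylight saving runs 17 April – 28 November; the standard-time date in Bryos Province, 19 March 2032, is outside that window, so Bryos Province is on standard time at UTC−06:00.
03:45 UTC − 6h = 21:45 Bryos Province (rolling into the previous day, 19 March 2032).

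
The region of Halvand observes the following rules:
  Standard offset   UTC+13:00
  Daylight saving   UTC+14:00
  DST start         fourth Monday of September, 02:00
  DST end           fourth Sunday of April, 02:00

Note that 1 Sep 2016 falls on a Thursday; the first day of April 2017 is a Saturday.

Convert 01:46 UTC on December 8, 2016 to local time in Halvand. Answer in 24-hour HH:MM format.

1 September 2016 is a Thursday, so the first Monday is September 5 and the fourth is September 26.
1 April 2017 is a Saturday, so the first Sunday is April 2 and the fourth is April 23.
At the standard offset (UTC+13:00), 01:46 UTC + 13h = 14:46 Halvand standard time.
The standard-time date in Halvand, December 8, 2016, falls between 26 September 2016 and 23 April 2017, so daylight saving is in effect and Halvand is at UTC+14:00.
01:46 UTC + 14h = 15:46 local.

15:46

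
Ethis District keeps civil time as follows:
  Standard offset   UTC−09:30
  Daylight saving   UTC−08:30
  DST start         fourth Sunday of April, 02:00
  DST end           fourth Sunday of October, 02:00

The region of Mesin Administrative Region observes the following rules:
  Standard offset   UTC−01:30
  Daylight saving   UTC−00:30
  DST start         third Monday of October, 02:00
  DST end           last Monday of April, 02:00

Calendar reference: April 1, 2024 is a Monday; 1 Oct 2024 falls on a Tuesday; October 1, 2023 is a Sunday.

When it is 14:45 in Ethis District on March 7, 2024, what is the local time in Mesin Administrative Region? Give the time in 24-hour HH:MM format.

23:45

1 April 2024 is a Monday, so the first Sunday is April 7 and the fourth is April 28.
1 October 2024 is a Tuesday, so the first Sunday is October 6 and the fourth is October 27.
March 7, 2024 does not fall between 28 April and 27 October, so daylight saving is not in effect and Ethis District is at UTC−09:30.
14:45 Ethis District + 9h30m = 00:15 UTC (rolling into the next day, 8 March 2024).
1 October 2023 is a Sunday, so the first Monday is October 2 and the third is October 16.
1 April 2024 is a Monday, so Mondays fall on 1, 8, 15, 22, 29; the last is April 29.
At the standard offset (UTC−01:30), 00:15 UTC − 1h30m = 22:45 Mesin Administrative Region standard time (rolling into the previous day, 7 March 2024).
Daylight saving runs 16 October 2023 – 29 April 2024; the standard-time date in Mesin Administrative Region, March 7, 2024, is inside that window, so Mesin Administrative Region is at UTC−00:30.
00:15 UTC − 0h30m = 23:45 Mesin Administrative Region (rolling into the previous day, 7 March 2024).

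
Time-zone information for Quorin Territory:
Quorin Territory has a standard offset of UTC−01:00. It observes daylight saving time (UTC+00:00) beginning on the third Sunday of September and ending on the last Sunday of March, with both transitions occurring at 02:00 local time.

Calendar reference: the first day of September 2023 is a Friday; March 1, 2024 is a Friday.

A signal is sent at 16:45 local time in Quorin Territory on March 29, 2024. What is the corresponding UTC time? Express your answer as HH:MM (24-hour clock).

1 September 2023 is a Friday, so the first Sunday is September 3 and the third is September 17.
1 March 2024 is a Friday, so Sundays fall on 3, 10, 17, 24, 31; the last is March 31.
Daylight saving runs 17 September 2023 – 31 March 2024; March 29, 2024 is inside that window, so Quorin Territory is at UTC+00:00.
16:45 local − 0h = 16:45 UTC.

16:45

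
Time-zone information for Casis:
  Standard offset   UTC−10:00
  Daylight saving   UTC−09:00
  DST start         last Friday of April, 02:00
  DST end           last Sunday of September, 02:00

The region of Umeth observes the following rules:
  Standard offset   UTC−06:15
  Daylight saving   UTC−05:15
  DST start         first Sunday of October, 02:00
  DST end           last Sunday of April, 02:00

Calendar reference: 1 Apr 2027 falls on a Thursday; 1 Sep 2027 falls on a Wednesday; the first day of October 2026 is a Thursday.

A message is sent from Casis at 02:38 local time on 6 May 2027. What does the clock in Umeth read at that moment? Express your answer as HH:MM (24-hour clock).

05:23

1 April 2027 is a Thursday, so Fridays fall on 2, 9, 16, 23, 30; the last is April 30.
1 September 2027 is a Wednesday, so Sundays fall on 5, 12, 19, 26; the last is September 26.
6 May 2027 falls between 30 April and 26 September, so daylight saving is in effect and Casis is at UTC−09:00.
02:38 Casis + 9h = 11:38 UTC.
1 October 2026 is a Thursday, so the first Sunday is October 4.
1 April 2027 is a Thursday, so Sundays fall on 4, 11, 18, 25; the last is April 25.
At the standard offset (UTC−06:15), 11:38 UTC − 6h15m = 05:23 Umeth standard time.
The standard-time date in Umeth, 6 May 2027, is outside the daylight-saving period (4 October 2026 – 25 April 2027), so Umeth is on standard time, UTC−06:15.
11:38 UTC − 6h15m = 05:23 Umeth.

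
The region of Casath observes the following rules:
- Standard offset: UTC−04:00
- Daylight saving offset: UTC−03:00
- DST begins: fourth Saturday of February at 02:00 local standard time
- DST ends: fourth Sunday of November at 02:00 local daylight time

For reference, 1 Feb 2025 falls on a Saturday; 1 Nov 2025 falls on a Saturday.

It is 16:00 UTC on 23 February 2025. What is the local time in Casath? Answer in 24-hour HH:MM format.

13:00

1 February 2025 is a Saturday, so the first Saturday is February 1 and the fourth is February 22.
1 November 2025 is a Saturday, so the first Sunday is November 2 and the fourth is November 23.
At the standard offset (UTC−04:00), 16:00 UTC − 4h = 12:00 Casath standard time.
The standard-time date in Casath, 23 February 2025, lies within the daylight-saving period (22 February – 23 November), so Casath is on daylight time, UTC−03:00.
16:00 UTC − 3h = 13:00 local.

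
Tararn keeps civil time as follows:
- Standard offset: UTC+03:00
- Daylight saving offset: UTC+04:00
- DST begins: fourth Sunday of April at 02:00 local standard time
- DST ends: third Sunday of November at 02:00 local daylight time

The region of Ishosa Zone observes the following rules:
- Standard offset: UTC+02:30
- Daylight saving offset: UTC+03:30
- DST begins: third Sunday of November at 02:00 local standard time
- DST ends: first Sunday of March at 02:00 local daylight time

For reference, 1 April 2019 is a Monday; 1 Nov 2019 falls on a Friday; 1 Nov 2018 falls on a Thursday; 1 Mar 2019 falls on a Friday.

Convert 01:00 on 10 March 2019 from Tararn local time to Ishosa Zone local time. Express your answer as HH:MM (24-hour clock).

00:30

1 April 2019 is a Monday, so the first Sunday is April 7 and the fourth is April 28.
1 November 2019 is a Friday, so the first Sunday is November 3 and the third is November 17.
10 March 2019 does not fall between 28 April and 17 November, so daylight saving is not in effect and Tararn is at UTC+03:00.
01:00 Tararn − 3h = 22:00 UTC (rolling into the previous day, 9 March 2019).
1 November 2018 is a Thursday, so the first Sunday is November 4 and the third is November 18.
1 March 2019 is a Friday, so the first Sunday is March 3.
At the standard offset (UTC+02:30), 22:00 UTC + 2h30m = 00:30 Ishosa Zone standard time (rolling into the next day, 10 March 2019).
Daylight saving runs 18 November 2018 – 3 March 2019; the standard-time date in Ishosa Zone, 10 March 2019, is outside that window, so Ishosa Zone is on standard time at UTC+02:30.
22:00 UTC + 2h30m = 00:30 Ishosa Zone (rolling into the next day, 10 March 2019).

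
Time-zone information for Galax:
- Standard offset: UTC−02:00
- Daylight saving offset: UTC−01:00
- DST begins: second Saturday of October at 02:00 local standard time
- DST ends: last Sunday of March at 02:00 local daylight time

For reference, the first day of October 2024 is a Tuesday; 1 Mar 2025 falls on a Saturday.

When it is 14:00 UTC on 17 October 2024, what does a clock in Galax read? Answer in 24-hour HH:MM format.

1 October 2024 is a Tuesday, so the first Saturday is October 5 and the second is October 12.
1 March 2025 is a Saturday, so Sundays fall on 2, 9, 16, 23, 30; the last is March 30.
At the standard offset (UTC−02:00), 14:00 UTC − 2h = 12:00 Galax standard time.
Daylight saving runs 12 October 2024 – 30 March 2025; the standard-time date in Galax, 17 October 2024, is inside that window, so Galax is at UTC−01:00.
14:00 UTC − 1h = 13:00 local.

13:00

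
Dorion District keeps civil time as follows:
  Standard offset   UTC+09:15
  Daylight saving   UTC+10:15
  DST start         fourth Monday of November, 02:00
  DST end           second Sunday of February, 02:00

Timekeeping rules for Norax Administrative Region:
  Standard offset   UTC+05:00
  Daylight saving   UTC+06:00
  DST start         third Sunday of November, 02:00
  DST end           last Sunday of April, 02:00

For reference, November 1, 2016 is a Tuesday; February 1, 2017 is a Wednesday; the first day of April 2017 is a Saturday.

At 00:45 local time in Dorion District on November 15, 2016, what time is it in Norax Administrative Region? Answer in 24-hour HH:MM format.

1 November 2016 is a Tuesday, so the first Monday is November 7 and the fourth is November 28.
1 February 2017 is a Wednesday, so the first Sunday is February 5 and the second is February 12.
November 15, 2016 is outside the daylight-saving period (28 November 2016 – 12 February 2017), so Dorion District is on standard time, UTC+09:15.
00:45 Dorion District − 9h15m = 15:30 UTC (rolling into the previous day, 14 November 2016).
1 November 2016 is a Tuesday, so the first Sunday is November 6 and the third is November 20.
1 April 2017 is a Saturday, so Sundays fall on 2, 9, 16, 23, 30; the last is April 30.
At the standard offset (UTC+05:00), 15:30 UTC + 5h = 20:30 Norax Administrative Region standard time.
Daylight saving runs 20 November 2016 – 30 April 2017; the standard-time date in Norax Administrative Region, November 14, 2016, is outside that window, so Norax Administrative Region is on standard time at UTC+05:00.
15:30 UTC + 5h = 20:30 Norax Administrative Region.

20:30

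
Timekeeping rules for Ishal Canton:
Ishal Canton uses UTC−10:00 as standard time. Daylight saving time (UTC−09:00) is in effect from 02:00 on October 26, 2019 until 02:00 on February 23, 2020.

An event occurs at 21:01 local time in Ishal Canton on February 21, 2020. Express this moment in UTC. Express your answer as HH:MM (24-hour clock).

06:01

February 21, 2020 lies within the daylight-saving period (26 October 2019 – 23 February 2020), so Ishal Canton is on daylight time, UTC−09:00.
21:01 local + 9h = 06:01 UTC (rolling into the next day, 22 February 2020).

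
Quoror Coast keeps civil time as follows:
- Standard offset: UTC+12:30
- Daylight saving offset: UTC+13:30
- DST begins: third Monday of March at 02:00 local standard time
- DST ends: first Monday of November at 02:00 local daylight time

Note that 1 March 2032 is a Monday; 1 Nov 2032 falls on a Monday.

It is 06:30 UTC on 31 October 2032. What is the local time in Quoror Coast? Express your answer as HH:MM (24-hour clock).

20:00

1 March 2032 is a Monday, so the first Monday is March 1 and the third is March 15.
1 November 2032 is a Monday, so the first Monday is November 1.
At the standard offset (UTC+12:30), 06:30 UTC + 12h30m = 19:00 Quoror Coast standard time.
Daylight saving runs 15 March – 1 November; the standard-time date in Quoror Coast, 31 October 2032, is inside that window, so Quoror Coast is at UTC+13:30.
06:30 UTC + 13h30m = 20:00 local.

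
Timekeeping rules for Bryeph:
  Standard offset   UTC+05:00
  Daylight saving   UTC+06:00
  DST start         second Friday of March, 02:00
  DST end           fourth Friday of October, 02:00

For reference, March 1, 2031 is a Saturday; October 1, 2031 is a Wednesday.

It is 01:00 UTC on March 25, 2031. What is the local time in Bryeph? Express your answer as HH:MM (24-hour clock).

1 March 2031 is a Saturday, so the first Friday is March 7 and the second is March 14.
1 October 2031 is a Wednesday, so the first Friday is October 3 and the fourth is October 24.
At the standard offset (UTC+05:00), 01:00 UTC + 5h = 06:00 Bryeph standard time.
Daylight saving runs 14 March – 24 October; the standard-time date in Bryeph, March 25, 2031, is inside that window, so Bryeph is at UTC+06:00.
01:00 UTC + 6h = 07:00 local.

07:00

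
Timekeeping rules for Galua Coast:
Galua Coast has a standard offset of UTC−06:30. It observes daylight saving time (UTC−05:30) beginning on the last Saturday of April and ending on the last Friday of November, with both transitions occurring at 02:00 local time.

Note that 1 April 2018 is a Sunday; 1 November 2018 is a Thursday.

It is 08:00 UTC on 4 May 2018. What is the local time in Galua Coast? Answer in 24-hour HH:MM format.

1 April 2018 is a Sunday, so Saturdays fall on 7, 14, 21, 28; the last is April 28.
1 November 2018 is a Thursday, so Fridays fall on 2, 9, 16, 23, 30; the last is November 30.
At the standard offset (UTC−06:30), 08:00 UTC − 6h30m = 01:30 Galua Coast standard time.
The standard-time date in Galua Coast, 4 May 2018, falls between 28 April and 30 November, so daylight saving is in effect and Galua Coast is at UTC−05:30.
08:00 UTC − 5h30m = 02:30 local.

02:30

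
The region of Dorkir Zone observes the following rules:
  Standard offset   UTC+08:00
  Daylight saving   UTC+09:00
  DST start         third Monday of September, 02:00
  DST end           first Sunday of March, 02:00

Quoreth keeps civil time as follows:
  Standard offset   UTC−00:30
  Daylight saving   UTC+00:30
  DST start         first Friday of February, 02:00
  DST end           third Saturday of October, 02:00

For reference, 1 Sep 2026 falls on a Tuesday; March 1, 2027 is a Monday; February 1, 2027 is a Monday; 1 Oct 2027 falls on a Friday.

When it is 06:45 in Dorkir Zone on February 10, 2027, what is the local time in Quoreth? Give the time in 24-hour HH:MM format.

22:15

1 September 2026 is a Tuesday, so the first Monday is September 7 and the third is September 21.
1 March 2027 is a Monday, so the first Sunday is March 7.
Daylight saving runs 21 September 2026 – 7 March 2027; February 10, 2027 is inside that window, so Dorkir Zone is at UTC+09:00.
06:45 Dorkir Zone − 9h = 21:45 UTC (rolling into the previous day, 9 February 2027).
1 February 2027 is a Monday, so the first Friday is February 5.
1 October 2027 is a Friday, so the first Saturday is October 2 and the third is October 16.
At the standard offset (UTC−00:30), 21:45 UTC − 0h30m = 21:15 Quoreth standard time.
The standard-time date in Quoreth, February 9, 2027, lies within the daylight-saving period (5 February – 16 October), so Quoreth is on daylight time, UTC+00:30.
21:45 UTC + 0h30m = 22:15 Quoreth.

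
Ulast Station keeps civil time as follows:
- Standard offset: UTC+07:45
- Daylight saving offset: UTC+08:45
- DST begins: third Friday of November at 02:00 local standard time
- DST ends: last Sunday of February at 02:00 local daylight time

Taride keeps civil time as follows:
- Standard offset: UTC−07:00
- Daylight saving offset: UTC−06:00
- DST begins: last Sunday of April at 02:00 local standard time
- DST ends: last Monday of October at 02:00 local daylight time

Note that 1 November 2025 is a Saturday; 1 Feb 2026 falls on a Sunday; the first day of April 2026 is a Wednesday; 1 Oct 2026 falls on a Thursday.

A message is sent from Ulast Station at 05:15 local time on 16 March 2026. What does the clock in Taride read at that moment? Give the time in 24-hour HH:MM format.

1 November 2025 is a Saturday, so the first Friday is November 7 and the third is November 21.
1 February 2026 is a Sunday, so Sundays fall on 1, 8, 15, 22; the last is February 22.
16 March 2026 does not fall between 21 November 2025 and 22 February 2026, so daylight saving is not in effect and Ulast Station is at UTC+07:45.
05:15 Ulast Station − 7h45m = 21:30 UTC (rolling into the previous day, 15 March 2026).
1 April 2026 is a Wednesday, so Sundays fall on 5, 12, 19, 26; the last is April 26.
1 October 2026 is a Thursday, so Mondays fall on 5, 12, 19, 26; the last is October 26.
At the standard offset (UTC−07:00), 21:30 UTC − 7h = 14:30 Taride standard time.
The standard-time date in Taride, 15 March 2026, does not fall between 26 April and 26 October, so daylight saving is not in effect and Taride is at UTC−07:00.
21:30 UTC − 7h = 14:30 Taride.

14:30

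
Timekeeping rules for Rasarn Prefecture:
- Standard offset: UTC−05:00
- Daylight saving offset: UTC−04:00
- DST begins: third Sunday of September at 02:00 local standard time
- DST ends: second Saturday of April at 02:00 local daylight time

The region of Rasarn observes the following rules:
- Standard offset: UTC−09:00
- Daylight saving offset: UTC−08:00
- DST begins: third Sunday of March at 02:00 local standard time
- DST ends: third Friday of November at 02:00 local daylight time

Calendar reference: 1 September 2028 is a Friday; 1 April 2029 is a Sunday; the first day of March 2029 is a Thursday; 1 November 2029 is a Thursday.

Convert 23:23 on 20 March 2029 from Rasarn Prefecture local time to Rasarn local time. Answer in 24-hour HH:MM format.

1 September 2028 is a Friday, so the first Sunday is September 3 and the third is September 17.
1 April 2029 is a Sunday, so the first Saturday is April 7 and the second is April 14.
20 March 2029 lies within the daylight-saving period (17 September 2028 – 14 April 2029), so Rasarn Prefecture is on daylight time, UTC−04:00.
23:23 Rasarn Prefecture + 4h = 03:23 UTC (rolling into the next day, 21 March 2029).
1 March 2029 is a Thursday, so the first Sunday is March 4 and the third is March 18.
1 November 2029 is a Thursday, so the first Friday is November 2 and the third is November 16.
At the standard offset (UTC−09:00), 03:23 UTC − 9h = 18:23 Rasarn standard time (rolling into the previous day, 20 March 2029).
Daylight saving runs 18 March – 16 November; the standard-time date in Rasarn, 20 March 2029, is inside that window, so Rasarn is at UTC−08:00.
03:23 UTC − 8h = 19:23 Rasarn (rolling into the previous day, 20 March 2029).

19:23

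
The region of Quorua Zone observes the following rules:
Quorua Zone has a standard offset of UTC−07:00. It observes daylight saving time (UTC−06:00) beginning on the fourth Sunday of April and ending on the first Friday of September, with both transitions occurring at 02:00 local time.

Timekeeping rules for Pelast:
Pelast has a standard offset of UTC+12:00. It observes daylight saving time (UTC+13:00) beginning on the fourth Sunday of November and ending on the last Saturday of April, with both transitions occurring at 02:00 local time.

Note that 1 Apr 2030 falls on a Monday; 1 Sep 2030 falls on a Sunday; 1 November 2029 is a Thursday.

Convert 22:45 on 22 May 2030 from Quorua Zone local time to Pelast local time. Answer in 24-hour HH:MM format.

16:45

1 April 2030 is a Monday, so the first Sunday is April 7 and the fourth is April 28.
1 September 2030 is a Sunday, so the first Friday is September 6.
Daylight saving runs 28 April – 6 September; 22 May 2030 is inside that window, so Quorua Zone is at UTC−06:00.
22:45 Quorua Zone + 6h = 04:45 UTC (rolling into the next day, 23 May 2030).
1 November 2029 is a Thursday, so the first Sunday is November 4 and the fourth is November 25.
1 April 2030 is a Monday, so Saturdays fall on 6, 13, 20, 27; the last is April 27.
At the standard offset (UTC+12:00), 04:45 UTC + 12h = 16:45 Pelast standard time.
The standard-time date in Pelast, 23 May 2030, does not fall between 25 November 2029 and 27 April 2030, so daylight saving is not in effect and Pelast is at UTC+12:00.
04:45 UTC + 12h = 16:45 Pelast.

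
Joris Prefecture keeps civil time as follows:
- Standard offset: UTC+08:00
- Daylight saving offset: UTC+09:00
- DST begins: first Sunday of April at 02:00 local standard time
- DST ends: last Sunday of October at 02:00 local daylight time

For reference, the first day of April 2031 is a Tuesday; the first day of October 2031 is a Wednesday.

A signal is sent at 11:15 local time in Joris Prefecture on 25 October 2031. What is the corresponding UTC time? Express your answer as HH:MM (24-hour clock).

1 April 2031 is a Tuesday, so the first Sunday is April 6.
1 October 2031 is a Wednesday, so Sundays fall on 5, 12, 19, 26; the last is October 26.
25 October 2031 lies within the daylight-saving period (6 April – 26 October), so Joris Prefecture is on daylight time, UTC+09:00.
11:15 local − 9h = 02:15 UTC.

02:15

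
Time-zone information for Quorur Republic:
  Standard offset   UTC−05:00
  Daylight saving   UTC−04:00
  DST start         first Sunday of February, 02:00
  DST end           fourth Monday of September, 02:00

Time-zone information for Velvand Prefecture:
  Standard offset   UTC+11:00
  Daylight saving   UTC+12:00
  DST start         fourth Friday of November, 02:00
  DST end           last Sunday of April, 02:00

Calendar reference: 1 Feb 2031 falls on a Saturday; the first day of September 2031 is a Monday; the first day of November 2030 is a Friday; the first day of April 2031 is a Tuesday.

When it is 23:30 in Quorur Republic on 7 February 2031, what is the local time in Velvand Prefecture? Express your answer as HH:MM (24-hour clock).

15:30

1 February 2031 is a Saturday, so the first Sunday is February 2.
1 September 2031 is a Monday, so the first Monday is September 1 and the fourth is September 22.
7 February 2031 lies within the daylight-saving period (2 February – 22 September), so Quorur Republic is on daylight time, UTC−04:00.
23:30 Quorur Republic + 4h = 03:30 UTC (rolling into the next day, 8 February 2031).
1 November 2030 is a Friday, so the first Friday is November 1 and the fourth is November 22.
1 April 2031 is a Tuesday, so Sundays fall on 6, 13, 20, 27; the last is April 27.
At the standard offset (UTC+11:00), 03:30 UTC + 11h = 14:30 Velvand Prefecture standard time.
The standard-time date in Velvand Prefecture, 8 February 2031, lies within the daylight-saving period (22 November 2030 – 27 April 2031), so Velvand Prefecture is on daylight time, UTC+12:00.
03:30 UTC + 12h = 15:30 Velvand Prefecture.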